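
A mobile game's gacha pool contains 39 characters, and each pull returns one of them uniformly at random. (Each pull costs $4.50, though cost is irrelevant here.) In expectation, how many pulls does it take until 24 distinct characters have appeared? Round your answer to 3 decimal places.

36.477

With k distinct characters already seen, the next new one arrives after an expected 39/(39-k) pulls.
Sum over k = 0,...,23: E = 39/39 + 39/38 + 39/37 + ... + 39/17 + 39/16 = 36.4772.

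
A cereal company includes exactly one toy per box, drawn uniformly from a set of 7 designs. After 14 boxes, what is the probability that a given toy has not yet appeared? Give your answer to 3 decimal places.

0.116

On each box the fixed toy fails to appear with probability 6/7.
P(still missing after 14) = (6/7)^14 = 0.1155.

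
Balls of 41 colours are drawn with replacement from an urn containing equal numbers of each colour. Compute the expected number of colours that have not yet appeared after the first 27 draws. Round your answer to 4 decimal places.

21.0494

For each colour, P(unseen after 27) = (40/41)^27 = 0.51340.
By linearity of expectation, E[unseen] = 41·(40/41)^27 = 21.04939.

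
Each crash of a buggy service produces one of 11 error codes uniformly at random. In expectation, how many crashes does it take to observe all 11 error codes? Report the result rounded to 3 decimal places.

The wait to go from k to k+1 distinct error codes is geometric with mean 11/(11-k).
E[T] = 11/11 + 11/10 + 11/9 + ... + 11/2 + 11/1 = 11·H_{11}.
H_{11} = 3.0199, so E[T] = 33.2187.

33.219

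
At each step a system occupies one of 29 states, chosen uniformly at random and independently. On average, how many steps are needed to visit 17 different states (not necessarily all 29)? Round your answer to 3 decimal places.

Going from k to k+1 distinct takes a geometric number of steps with mean 29/(29-k).
Sum over k = 0,...,16: E = 29/29 + 29/28 + 29/27 + ... + 29/14 + 29/13 = 24.8949.

24.895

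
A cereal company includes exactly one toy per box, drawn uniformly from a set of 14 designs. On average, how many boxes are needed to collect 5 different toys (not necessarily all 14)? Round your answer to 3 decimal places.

Going from k to k+1 distinct takes a geometric number of boxes with mean 14/(14-k).
Sum over k = 0,...,4: E = 14/14 + 14/13 + 14/12 + 14/11 + 14/10 = 5.9163.

5.916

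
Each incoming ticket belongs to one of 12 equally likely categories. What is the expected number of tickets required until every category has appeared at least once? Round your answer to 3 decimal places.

The wait to go from k to k+1 distinct categories is geometric with mean 12/(12-k).
E[T] = 12/12 + 12/11 + 12/10 + ... + 12/2 + 12/1 = 12·H_{12}.
H_{12} = 3.1032, so E[T] = 37.2385.

37.239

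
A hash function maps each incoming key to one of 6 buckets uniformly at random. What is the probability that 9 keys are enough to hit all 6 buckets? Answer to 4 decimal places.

0.1890

By inclusion–exclusion over which buckets are missing,
P(all seen) = Σ_{j=0}^{6} (-1)^j C(6,j)((6-j)/6)^9
= 1.00000 - 1.16284 + 0.39018 - 0.03906 + 0.00076 - 0.00000 + 0.00000
= 0.18904.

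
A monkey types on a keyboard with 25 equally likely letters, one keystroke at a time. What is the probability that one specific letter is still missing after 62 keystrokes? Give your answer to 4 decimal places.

On each keystroke the fixed letter fails to appear with probability 24/25.
P(still missing after 62) = (24/25)^62 = 0.07958.

0.0796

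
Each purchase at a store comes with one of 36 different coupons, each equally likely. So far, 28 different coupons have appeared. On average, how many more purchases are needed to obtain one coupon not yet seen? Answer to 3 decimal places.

4.500

Each purchase yields a new coupon with probability (36-28)/36 = 8/36, so the wait is geometric with mean 36/8.
E = 36/8 = 4.5000.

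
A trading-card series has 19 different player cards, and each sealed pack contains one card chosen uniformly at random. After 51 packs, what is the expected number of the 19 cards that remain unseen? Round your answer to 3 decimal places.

For each card, P(unseen after 51) = (18/19)^51 = 0.0635.
By linearity of expectation, E[unseen] = 19·(18/19)^51 = 1.2056.

1.206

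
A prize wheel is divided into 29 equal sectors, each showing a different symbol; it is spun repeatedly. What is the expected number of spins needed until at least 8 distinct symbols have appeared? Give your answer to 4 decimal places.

With k distinct symbols already seen, the next new one arrives after an expected 29/(29-k) spins.
Sum over k = 0,...,7: E = 29/29 + 29/28 + 29/27 + ... + 29/23 + 29/22 = 9.17256.

9.1726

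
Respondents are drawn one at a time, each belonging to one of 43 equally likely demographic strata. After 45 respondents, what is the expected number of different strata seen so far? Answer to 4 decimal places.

28.0856

For each stratum, P(seen in 45 respondents) = 1 - (42/43)^45 = 0.65315.
By linearity of expectation, E[distinct seen] = 43·(1 - (42/43)^45) = 28.08559.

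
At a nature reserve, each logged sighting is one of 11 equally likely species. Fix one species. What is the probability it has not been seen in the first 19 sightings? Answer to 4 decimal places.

0.1635

Each sighting misses the fixed species with probability (11-1)/11 = 10/11, independently.
P(still missing after 19) = (10/11)^19 = 0.16351.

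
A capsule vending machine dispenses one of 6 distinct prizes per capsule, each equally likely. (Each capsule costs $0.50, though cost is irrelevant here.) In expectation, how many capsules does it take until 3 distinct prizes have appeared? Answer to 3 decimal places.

Going from k to k+1 distinct takes a geometric number of capsules with mean 6/(6-k).
Sum over k = 0,...,2: E = 6/6 + 6/5 + 6/4 = 3.7000.

3.700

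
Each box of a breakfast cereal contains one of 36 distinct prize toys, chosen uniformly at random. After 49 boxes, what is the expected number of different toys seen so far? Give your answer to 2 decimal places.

For each toy, P(seen in 49 boxes) = 1 - (35/36)^49 = 0.749.
By linearity of expectation, E[distinct seen] = 36·(1 - (35/36)^49) = 26.947.

26.95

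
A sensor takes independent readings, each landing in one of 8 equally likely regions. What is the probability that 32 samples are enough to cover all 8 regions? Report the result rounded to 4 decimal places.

0.8913

By inclusion–exclusion over which regions are missing,
P(all seen) = Σ_{j=0}^{8} (-1)^j C(8,j)((8-j)/8)^32
= 1.00000 - 0.11152 + 0.00281 - 0.00002 + 0.00000 - 0.00000 + 0.00000 - 0.00000 + 0.00000
= 0.89128.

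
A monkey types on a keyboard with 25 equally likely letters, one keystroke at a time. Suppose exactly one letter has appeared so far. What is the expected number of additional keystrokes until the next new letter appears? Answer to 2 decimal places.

1.04

The number of keystrokes until the next new letter is geometric with success probability 24/25, so its mean is 25/24.
E = 25/24 = 1.042.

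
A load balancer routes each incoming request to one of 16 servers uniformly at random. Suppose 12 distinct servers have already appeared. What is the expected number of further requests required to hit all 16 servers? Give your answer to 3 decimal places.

From k distinct to k+1 distinct takes on average 16/(16-k) requests.
Sum over k = 12,...,15: E = 16/4 + 16/3 + 16/2 + 16/1 = 33.3333.

33.333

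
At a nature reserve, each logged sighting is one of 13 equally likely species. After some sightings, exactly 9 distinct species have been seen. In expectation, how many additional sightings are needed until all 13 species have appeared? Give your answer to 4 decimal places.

The wait to go from k to k+1 distinct species is geometric with mean 13/(13-k).
Sum over k = 9,...,12: E = 13/4 + 13/3 + 13/2 + 13/1 = 27.08333.

27.0833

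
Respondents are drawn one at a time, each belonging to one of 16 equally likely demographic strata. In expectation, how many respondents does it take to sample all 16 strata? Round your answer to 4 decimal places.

54.0917

The wait to go from k to k+1 distinct strata is geometric with mean 16/(16-k).
E[T] = 16/16 + 16/15 + 16/14 + ... + 16/2 + 16/1 = 16·H_{16}.
H_{16} = 3.38073, so E[T] = 54.09166.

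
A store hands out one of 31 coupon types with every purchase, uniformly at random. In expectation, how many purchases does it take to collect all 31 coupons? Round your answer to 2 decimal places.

The wait to go from k to k+1 distinct coupons is geometric with mean 31/(31-k).
E[T] = 31/31 + 31/30 + 31/29 + ... + 31/2 + 31/1 = 31·H_{31}.
H_{31} = 4.027, so E[T] = 124.845.

124.84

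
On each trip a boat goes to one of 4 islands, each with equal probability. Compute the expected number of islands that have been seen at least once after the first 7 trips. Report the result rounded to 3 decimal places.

For each island, P(seen in 7 trips) = 1 - (3/4)^7 = 0.8665.
By linearity of expectation, E[distinct seen] = 4·(1 - (3/4)^7) = 3.4661.

3.466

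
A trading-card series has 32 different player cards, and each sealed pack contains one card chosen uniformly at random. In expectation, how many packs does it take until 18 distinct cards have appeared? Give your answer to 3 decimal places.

25.822

Going from k to k+1 distinct takes a geometric number of packs with mean 32/(32-k).
Sum over k = 0,...,17: E = 32/32 + 32/31 + 32/30 + ... + 32/16 + 32/15 = 25.8219.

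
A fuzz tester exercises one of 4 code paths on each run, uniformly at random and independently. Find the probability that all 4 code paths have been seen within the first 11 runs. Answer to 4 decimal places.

Let A_i be the event that code path i is missing after 11 runs. By inclusion–exclusion on the A_i,
P(all seen) = Σ_{j=0}^{4} (-1)^j C(4,j)((4-j)/4)^11
= 1.00000 - 0.16894 + 0.00293 - 0.00000 + 0.00000
= 0.83399.

0.8340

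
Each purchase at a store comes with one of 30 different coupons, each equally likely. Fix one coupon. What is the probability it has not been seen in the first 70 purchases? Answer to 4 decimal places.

0.0932

On each purchase the fixed coupon fails to appear with probability 29/30.
P(still missing after 70) = (29/30)^70 = 0.09319.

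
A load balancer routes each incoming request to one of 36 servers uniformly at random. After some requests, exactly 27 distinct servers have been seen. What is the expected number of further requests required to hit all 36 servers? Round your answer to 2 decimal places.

The wait to go from k to k+1 distinct servers is geometric with mean 36/(36-k).
Sum over k = 27,...,35: E = 36/9 + 36/8 + 36/7 + ... + 36/2 + 36/1 = 101.843.

101.84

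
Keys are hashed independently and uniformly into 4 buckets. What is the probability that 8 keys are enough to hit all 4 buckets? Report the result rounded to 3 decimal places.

Let A_i be the event that bucket i is missing after 8 keys. By inclusion–exclusion on the A_i,
P(all seen) = Σ_{j=0}^{4} (-1)^j C(4,j)((4-j)/4)^8
= 1.0000 - 0.4005 + 0.0234 - 0.0001 + 0.0000
= 0.6229.

0.623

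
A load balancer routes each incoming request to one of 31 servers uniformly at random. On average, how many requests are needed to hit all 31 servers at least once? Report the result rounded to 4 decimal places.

After k distinct servers have appeared, the next request gives a new one with probability (31-k)/31, so the expected wait for the (k+1)-th is 31/(31-k).
E[T] = 31/31 + 31/30 + 31/29 + ... + 31/2 + 31/1 = 31·H_{31}.
H_{31} = 4.02725, so E[T] = 124.84460.

124.8446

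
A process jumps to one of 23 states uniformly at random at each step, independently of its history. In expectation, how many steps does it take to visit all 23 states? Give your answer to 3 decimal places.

After k distinct states have appeared, the next step gives a new one with probability (23-k)/23, so the expected wait for the (k+1)-th is 23/(23-k).
E[T] = 23/23 + 23/22 + 23/21 + ... + 23/2 + 23/1 = 23·H_{23}.
H_{23} = 3.7343, so E[T] = 85.8887.

85.889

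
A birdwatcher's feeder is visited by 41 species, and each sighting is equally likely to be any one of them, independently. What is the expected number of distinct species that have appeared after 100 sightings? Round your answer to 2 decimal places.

For each species, P(seen in 100 sightings) = 1 - (40/41)^100 = 0.915.
By linearity of expectation, E[distinct seen] = 41·(1 - (40/41)^100) = 37.529.

37.53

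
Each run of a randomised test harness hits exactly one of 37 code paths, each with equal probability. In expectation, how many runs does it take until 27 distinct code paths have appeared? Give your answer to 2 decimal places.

Going from k to k+1 distinct takes a geometric number of runs with mean 37/(37-k).
Sum over k = 0,...,26: E = 37/37 + 37/36 + 37/35 + ... + 37/12 + 37/11 = 47.087.

47.09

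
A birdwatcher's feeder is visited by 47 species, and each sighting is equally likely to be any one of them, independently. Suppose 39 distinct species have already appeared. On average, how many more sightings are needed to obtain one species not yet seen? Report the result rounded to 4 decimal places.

Each sighting yields a new species with probability (47-39)/47 = 8/47, so the wait is geometric with mean 47/8.
E = 47/8 = 5.87500.

5.8750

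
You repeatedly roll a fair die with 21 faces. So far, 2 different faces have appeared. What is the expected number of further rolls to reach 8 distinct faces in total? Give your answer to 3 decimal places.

7.720

The wait to go from k to k+1 distinct faces is geometric with mean 21/(21-k).
Sum over k = 2,...,7: E = 21/19 + 21/18 + 21/17 + 21/16 + 21/15 + 21/14 = 7.7197.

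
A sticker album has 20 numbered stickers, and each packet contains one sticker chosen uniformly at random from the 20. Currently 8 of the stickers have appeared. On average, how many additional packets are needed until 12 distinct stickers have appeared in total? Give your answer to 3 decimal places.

7.707

The wait to go from k to k+1 distinct stickers is geometric with mean 20/(20-k).
Sum over k = 8,...,11: E = 20/12 + 20/11 + 20/10 + 20/9 = 7.7071.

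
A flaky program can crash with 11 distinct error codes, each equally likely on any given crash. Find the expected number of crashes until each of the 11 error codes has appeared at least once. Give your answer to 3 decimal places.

After k distinct error codes have appeared, the next crash gives a new one with probability (11-k)/11, so the expected wait for the (k+1)-th is 11/(11-k).
E[T] = 11/11 + 11/10 + 11/9 + ... + 11/2 + 11/1 = 11·H_{11}.
H_{11} = 3.0199, so E[T] = 33.2187.

33.219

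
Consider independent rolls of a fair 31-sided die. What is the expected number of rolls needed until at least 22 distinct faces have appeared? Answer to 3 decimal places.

With k distinct faces already seen, the next new one arrives after an expected 31/(31-k) rolls.
Sum over k = 0,...,21: E = 31/31 + 31/30 + 31/29 + ... + 31/11 + 31/10 = 37.1466.

37.147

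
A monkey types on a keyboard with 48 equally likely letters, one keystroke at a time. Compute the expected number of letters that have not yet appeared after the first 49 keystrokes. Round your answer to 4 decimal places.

For each letter, P(unseen after 49) = (47/48)^49 = 0.35643.
By linearity of expectation, E[unseen] = 48·(47/48)^49 = 17.10865.

17.1086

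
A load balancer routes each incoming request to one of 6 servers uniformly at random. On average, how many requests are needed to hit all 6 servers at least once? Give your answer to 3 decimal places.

The wait to go from k to k+1 distinct servers is geometric with mean 6/(6-k).
E[T] = 6/6 + 6/5 + 6/4 + 6/3 + 6/2 + 6/1 = 6·H_{6}.
H_{6} = 2.4500, so E[T] = 14.7000.

14.700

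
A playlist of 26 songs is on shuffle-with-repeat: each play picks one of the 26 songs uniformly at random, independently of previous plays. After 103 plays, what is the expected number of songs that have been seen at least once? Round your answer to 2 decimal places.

For each song, P(seen in 103 plays) = 1 - (25/26)^103 = 0.982.
By linearity of expectation, E[distinct seen] = 26·(1 - (25/26)^103) = 25.542.

25.54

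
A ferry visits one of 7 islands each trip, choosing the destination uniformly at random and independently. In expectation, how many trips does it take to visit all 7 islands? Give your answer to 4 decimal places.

The wait to go from k to k+1 distinct islands is geometric with mean 7/(7-k).
E[T] = 7/7 + 7/6 + 7/5 + ... + 7/2 + 7/1 = 7·H_{7}.
H_{7} = 2.59286, so E[T] = 18.15000.

18.1500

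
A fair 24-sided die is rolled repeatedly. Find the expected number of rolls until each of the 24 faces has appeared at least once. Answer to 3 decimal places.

Split into phases: going from k distinct to k+1 distinct takes on average 24/(24-k) rolls.
E[T] = 24/24 + 24/23 + 24/22 + ... + 24/2 + 24/1 = 24·H_{24}.
H_{24} = 3.7760, so E[T] = 90.6230.

90.623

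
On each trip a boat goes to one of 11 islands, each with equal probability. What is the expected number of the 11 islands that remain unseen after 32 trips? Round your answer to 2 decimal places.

For each island, P(unseen after 32) = (10/11)^32 = 0.047.
By linearity of expectation, E[unseen] = 11·(10/11)^32 = 0.521.

0.52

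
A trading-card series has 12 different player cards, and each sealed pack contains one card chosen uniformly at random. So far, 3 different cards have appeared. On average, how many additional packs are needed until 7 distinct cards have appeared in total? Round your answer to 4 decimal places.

From k distinct to k+1 distinct takes on average 12/(12-k) packs.
Sum over k = 3,...,6: E = 12/9 + 12/8 + 12/7 + 12/6 = 6.54762.

6.5476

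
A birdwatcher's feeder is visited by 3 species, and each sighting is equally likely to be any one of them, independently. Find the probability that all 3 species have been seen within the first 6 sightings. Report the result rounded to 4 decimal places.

0.7407

Let A_i be the event that species i is missing after 6 sightings. By inclusion–exclusion on the A_i,
P(all seen) = Σ_{j=0}^{3} (-1)^j C(3,j)((3-j)/3)^6
= 1.00000 - 0.26337 + 0.00412 - 0.00000
= 0.74074.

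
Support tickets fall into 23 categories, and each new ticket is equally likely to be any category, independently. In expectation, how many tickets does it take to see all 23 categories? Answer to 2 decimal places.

Split into phases: going from k distinct to k+1 distinct takes on average 23/(23-k) tickets.
E[T] = 23/23 + 23/22 + 23/21 + ... + 23/2 + 23/1 = 23·H_{23}.
H_{23} = 3.734, so E[T] = 85.889.

85.89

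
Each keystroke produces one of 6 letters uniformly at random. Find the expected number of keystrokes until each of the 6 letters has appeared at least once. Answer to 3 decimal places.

The wait to go from k to k+1 distinct letters is geometric with mean 6/(6-k).
E[T] = 6/6 + 6/5 + 6/4 + 6/3 + 6/2 + 6/1 = 6·H_{6}.
H_{6} = 2.4500, so E[T] = 14.7000.

14.700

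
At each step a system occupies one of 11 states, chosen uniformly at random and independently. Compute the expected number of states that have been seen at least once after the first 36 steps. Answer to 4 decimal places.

For each state, P(seen in 36 steps) = 1 - (10/11)^36 = 0.96765.
By linearity of expectation, E[distinct seen] = 11·(1 - (10/11)^36) = 10.64416.

10.6442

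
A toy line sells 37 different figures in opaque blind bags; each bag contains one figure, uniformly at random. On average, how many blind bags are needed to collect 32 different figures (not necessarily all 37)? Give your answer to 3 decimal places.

Going from k to k+1 distinct takes a geometric number of blind bags with mean 37/(37-k).
Sum over k = 0,...,31: E = 37/37 + 37/36 + 37/35 + ... + 37/7 + 37/6 = 70.9754.

70.975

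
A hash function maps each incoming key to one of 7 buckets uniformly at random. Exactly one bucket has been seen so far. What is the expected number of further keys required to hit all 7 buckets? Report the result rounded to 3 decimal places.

17.150

From k distinct to k+1 distinct takes on average 7/(7-k) keys.
Sum over k = 1,...,6: E = 7/6 + 7/5 + 7/4 + 7/3 + 7/2 + 7/1 = 17.1500.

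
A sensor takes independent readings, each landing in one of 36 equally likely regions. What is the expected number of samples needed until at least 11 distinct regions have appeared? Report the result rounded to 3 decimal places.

With k distinct regions already seen, the next new one arrives after an expected 36/(36-k) samples.
Sum over k = 0,...,10: E = 36/36 + 36/35 + 36/34 + ... + 36/27 + 36/26 = 12.9096.

12.910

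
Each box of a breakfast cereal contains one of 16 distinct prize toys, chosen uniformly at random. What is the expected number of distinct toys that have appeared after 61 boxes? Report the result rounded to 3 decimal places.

For each toy, P(seen in 61 boxes) = 1 - (15/16)^61 = 0.9805.
By linearity of expectation, E[distinct seen] = 16·(1 - (15/16)^61) = 15.6878.

15.688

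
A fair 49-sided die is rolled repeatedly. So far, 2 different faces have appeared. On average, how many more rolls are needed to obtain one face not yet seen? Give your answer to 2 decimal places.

1.04

The number of rolls until the next new face is geometric with success probability 47/49, so its mean is 49/47.
E = 49/47 = 1.043.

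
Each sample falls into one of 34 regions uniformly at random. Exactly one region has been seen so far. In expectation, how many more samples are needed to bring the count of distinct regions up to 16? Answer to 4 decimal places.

From k distinct to k+1 distinct takes on average 34/(34-k) samples.
Sum over k = 1,...,15: E = 34/33 + 34/32 + 34/31 + ... + 34/20 + 34/19 = 20.18547.

20.1855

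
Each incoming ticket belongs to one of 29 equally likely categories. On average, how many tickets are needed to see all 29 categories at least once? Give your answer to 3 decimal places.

114.888

After k distinct categories have appeared, the next ticket gives a new one with probability (29-k)/29, so the expected wait for the (k+1)-th is 29/(29-k).
E[T] = 29/29 + 29/28 + 29/27 + ... + 29/2 + 29/1 = 29·H_{29}.
H_{29} = 3.9617, so E[T] = 114.8880.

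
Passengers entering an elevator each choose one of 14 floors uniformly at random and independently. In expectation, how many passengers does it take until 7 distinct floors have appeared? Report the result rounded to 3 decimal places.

Going from k to k+1 distinct takes a geometric number of passengers with mean 14/(14-k).
Sum over k = 0,...,6: E = 14/14 + 14/13 + 14/12 + ... + 14/9 + 14/8 = 9.2219.

9.222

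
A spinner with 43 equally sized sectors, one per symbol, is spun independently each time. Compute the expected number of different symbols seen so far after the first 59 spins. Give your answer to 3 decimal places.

For each symbol, P(seen in 59 spins) = 1 - (42/43)^59 = 0.7505.
By linearity of expectation, E[distinct seen] = 43·(1 - (42/43)^59) = 32.2715.

32.272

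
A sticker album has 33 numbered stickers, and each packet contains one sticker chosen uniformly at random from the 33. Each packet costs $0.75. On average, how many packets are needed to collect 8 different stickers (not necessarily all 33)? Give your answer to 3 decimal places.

Going from k to k+1 distinct takes a geometric number of packets with mean 33/(33-k).
Sum over k = 0,...,7: E = 33/33 + 33/32 + 33/31 + ... + 33/27 + 33/26 = 9.0037.

9.004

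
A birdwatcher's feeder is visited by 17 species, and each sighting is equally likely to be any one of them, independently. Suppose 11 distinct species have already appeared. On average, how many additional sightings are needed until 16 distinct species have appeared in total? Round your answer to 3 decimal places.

24.650

The wait to go from k to k+1 distinct species is geometric with mean 17/(17-k).
Sum over k = 11,...,15: E = 17/6 + 17/5 + 17/4 + 17/3 + 17/2 = 24.6500.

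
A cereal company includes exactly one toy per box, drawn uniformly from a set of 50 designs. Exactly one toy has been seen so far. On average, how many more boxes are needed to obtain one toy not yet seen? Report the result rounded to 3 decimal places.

1.020

Each box yields a new toy with probability (50-1)/50 = 49/50, so the wait is geometric with mean 50/49.
E = 50/49 = 1.0204.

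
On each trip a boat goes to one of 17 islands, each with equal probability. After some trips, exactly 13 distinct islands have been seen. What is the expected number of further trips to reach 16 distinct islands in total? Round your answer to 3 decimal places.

From k distinct to k+1 distinct takes on average 17/(17-k) trips.
Sum over k = 13,...,15: E = 17/4 + 17/3 + 17/2 = 18.4167.

18.417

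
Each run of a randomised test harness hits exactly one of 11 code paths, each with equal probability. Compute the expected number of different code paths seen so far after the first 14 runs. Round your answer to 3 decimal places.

8.103

For each code path, P(seen in 14 runs) = 1 - (10/11)^14 = 0.7367.
By linearity of expectation, E[distinct seen] = 11·(1 - (10/11)^14) = 8.1034.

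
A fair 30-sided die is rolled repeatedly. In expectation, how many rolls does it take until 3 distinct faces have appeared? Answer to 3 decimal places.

With k distinct faces already seen, the next new one arrives after an expected 30/(30-k) rolls.
Sum over k = 0,...,2: E = 30/30 + 30/29 + 30/28 = 3.1059.

3.106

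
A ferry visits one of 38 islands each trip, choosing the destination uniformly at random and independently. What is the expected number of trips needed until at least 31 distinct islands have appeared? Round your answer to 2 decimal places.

With k distinct islands already seen, the next new one arrives after an expected 38/(38-k) trips.
Sum over k = 0,...,30: E = 38/38 + 38/37 + 38/36 + ... + 38/9 + 38/8 = 62.132.

62.13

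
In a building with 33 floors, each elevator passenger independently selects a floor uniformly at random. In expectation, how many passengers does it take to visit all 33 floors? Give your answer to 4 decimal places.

Split into phases: going from k distinct to k+1 distinct takes on average 33/(33-k) passengers.
E[T] = 33/33 + 33/32 + 33/31 + ... + 33/2 + 33/1 = 33·H_{33}.
H_{33} = 4.08880, so E[T] = 134.93034.

134.9303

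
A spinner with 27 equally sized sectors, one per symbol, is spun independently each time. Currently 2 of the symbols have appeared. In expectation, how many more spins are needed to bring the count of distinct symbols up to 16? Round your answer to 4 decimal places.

21.4942

From k distinct to k+1 distinct takes on average 27/(27-k) spins.
Sum over k = 2,...,15: E = 27/25 + 27/24 + 27/23 + ... + 27/13 + 27/12 = 21.49418.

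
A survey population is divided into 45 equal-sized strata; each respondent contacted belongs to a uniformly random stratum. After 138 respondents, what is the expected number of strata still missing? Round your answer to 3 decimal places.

For each stratum, P(unseen after 138) = (44/45)^138 = 0.0450.
By linearity of expectation, E[unseen] = 45·(44/45)^138 = 2.0247.

2.025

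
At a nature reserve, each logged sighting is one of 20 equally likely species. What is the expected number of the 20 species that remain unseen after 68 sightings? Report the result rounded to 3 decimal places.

For each species, P(unseen after 68) = (19/20)^68 = 0.0306.
By linearity of expectation, E[unseen] = 20·(19/20)^68 = 0.6113.

0.611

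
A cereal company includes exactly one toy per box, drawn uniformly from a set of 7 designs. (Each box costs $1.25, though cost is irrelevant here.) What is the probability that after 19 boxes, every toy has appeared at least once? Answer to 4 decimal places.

By inclusion–exclusion over which toys are missing,
P(all seen) = Σ_{j=0}^{7} (-1)^j C(7,j)((7-j)/7)^19
= 1.00000 - 0.37420 + 0.03514 - 0.00084 + 0.00000 - 0.00000 + 0.00000 - 0.00000
= 0.66009.

0.6601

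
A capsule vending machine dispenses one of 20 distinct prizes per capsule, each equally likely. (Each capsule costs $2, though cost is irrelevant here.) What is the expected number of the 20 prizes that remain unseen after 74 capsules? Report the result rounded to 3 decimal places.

For each prize, P(unseen after 74) = (19/20)^74 = 0.0225.
By linearity of expectation, E[unseen] = 20·(19/20)^74 = 0.4493.

0.449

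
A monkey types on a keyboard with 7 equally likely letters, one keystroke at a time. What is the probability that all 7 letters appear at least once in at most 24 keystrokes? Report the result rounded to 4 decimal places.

Let A_i be the event that letter i is missing after 24 keystrokes. By inclusion–exclusion on the A_i,
P(all seen) = Σ_{j=0}^{7} (-1)^j C(7,j)((7-j)/7)^24
= 1.00000 - 0.17313 + 0.00653 - 0.00005 + 0.00000 - 0.00000 + 0.00000 - 0.00000
= 0.83335.

0.8334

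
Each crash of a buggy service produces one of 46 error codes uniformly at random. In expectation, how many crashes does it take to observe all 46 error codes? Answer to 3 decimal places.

203.168

Split into phases: going from k distinct to k+1 distinct takes on average 46/(46-k) crashes.
E[T] = 46/46 + 46/45 + 46/44 + ... + 46/2 + 46/1 = 46·H_{46}.
H_{46} = 4.4167, so E[T] = 203.1676.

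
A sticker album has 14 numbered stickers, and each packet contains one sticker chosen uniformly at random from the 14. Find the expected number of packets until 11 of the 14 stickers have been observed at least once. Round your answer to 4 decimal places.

Going from k to k+1 distinct takes a geometric number of packets with mean 14/(14-k).
Sum over k = 0,...,10: E = 14/14 + 14/13 + 14/12 + ... + 14/5 + 14/4 = 19.85521.

19.8552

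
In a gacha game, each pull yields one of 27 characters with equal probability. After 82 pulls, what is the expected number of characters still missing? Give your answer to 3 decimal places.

1.223

For each character, P(unseen after 82) = (26/27)^82 = 0.0453.
By linearity of expectation, E[unseen] = 27·(26/27)^82 = 1.2228.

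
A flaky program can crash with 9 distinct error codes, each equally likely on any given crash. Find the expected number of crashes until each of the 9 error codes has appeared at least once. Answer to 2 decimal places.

25.46

After k distinct error codes have appeared, the next crash gives a new one with probability (9-k)/9, so the expected wait for the (k+1)-th is 9/(9-k).
E[T] = 9/9 + 9/8 + 9/7 + ... + 9/2 + 9/1 = 9·H_{9}.
H_{9} = 2.829, so E[T] = 25.461.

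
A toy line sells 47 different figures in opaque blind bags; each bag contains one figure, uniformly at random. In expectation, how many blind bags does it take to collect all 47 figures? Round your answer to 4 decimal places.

208.5843

After k distinct figures have appeared, the next blind bag gives a new one with probability (47-k)/47, so the expected wait for the (k+1)-th is 47/(47-k).
E[T] = 47/47 + 47/46 + 47/45 + ... + 47/2 + 47/1 = 47·H_{47}.
H_{47} = 4.43796, so E[T] = 208.58430.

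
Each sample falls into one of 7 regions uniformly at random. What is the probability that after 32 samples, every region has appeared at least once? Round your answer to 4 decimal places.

Let A_i be the event that region i is missing after 32 samples. By inclusion–exclusion on the A_i,
P(all seen) = Σ_{j=0}^{7} (-1)^j C(7,j)((7-j)/7)^32
= 1.00000 - 0.05044 + 0.00044 - 0.00000 + 0.00000 - 0.00000 + 0.00000 - 0.00000
= 0.95000.

0.9500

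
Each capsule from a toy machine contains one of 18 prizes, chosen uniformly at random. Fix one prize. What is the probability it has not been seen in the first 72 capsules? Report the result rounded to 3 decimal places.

0.016

Each capsule misses the fixed prize with probability (18-1)/18 = 17/18, independently.
P(still missing after 72) = (17/18)^72 = 0.0163.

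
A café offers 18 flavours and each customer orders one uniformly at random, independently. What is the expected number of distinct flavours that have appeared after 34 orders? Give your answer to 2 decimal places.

For each flavour, P(seen in 34 orders) = 1 - (17/18)^34 = 0.857.
By linearity of expectation, E[distinct seen] = 18·(1 - (17/18)^34) = 15.422.

15.42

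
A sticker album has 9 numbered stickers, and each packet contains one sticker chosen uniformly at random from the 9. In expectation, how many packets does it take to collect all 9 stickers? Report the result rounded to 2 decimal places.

After k distinct stickers have appeared, the next packet gives a new one with probability (9-k)/9, so the expected wait for the (k+1)-th is 9/(9-k).
E[T] = 9/9 + 9/8 + 9/7 + ... + 9/2 + 9/1 = 9·H_{9}.
H_{9} = 2.829, so E[T] = 25.461.

25.46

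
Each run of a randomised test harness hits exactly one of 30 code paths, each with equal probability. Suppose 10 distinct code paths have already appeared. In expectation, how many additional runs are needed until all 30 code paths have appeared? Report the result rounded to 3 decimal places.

With k distinct code paths already seen, the next new one takes an expected 30/(30-k) runs.
Sum over k = 10,...,29: E = 30/20 + 30/19 + 30/18 + ... + 30/2 + 30/1 = 107.9322.

107.932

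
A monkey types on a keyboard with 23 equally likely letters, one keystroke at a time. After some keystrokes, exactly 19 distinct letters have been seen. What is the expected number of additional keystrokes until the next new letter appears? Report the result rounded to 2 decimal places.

5.75

Each keystroke yields a new letter with probability (23-19)/23 = 4/23, so the wait is geometric with mean 23/4.
E = 23/4 = 5.750.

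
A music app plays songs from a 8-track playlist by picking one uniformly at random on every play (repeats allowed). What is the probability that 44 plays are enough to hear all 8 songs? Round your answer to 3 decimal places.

Let A_i be the event that song i is missing after 44 plays. By inclusion–exclusion on the A_i,
P(all seen) = Σ_{j=0}^{8} (-1)^j C(8,j)((8-j)/8)^44
= 1.0000 - 0.0225 + 0.0001 - 0.0000 + 0.0000 - 0.0000 + 0.0000 - 0.0000 + 0.0000
= 0.9776.

0.978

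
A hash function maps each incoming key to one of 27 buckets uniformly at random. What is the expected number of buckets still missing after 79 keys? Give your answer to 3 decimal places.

For each bucket, P(unseen after 79) = (26/27)^79 = 0.0507.
By linearity of expectation, E[unseen] = 27·(26/27)^79 = 1.3694.

1.369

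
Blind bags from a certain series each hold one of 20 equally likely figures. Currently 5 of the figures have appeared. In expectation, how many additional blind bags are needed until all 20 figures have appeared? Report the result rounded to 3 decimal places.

From k distinct to k+1 distinct takes on average 20/(20-k) blind bags.
Sum over k = 5,...,19: E = 20/15 + 20/14 + 20/13 + ... + 20/2 + 20/1 = 66.3646.

66.365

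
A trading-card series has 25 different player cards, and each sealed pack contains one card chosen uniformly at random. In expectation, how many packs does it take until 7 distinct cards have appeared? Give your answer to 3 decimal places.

8.021

Going from k to k+1 distinct takes a geometric number of packs with mean 25/(25-k).
Sum over k = 0,...,6: E = 25/25 + 25/24 + 25/23 + ... + 25/20 + 25/19 = 8.0213.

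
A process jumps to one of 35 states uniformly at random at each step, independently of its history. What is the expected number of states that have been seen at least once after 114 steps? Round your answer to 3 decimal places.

For each state, P(seen in 114 steps) = 1 - (34/35)^114 = 0.9633.
By linearity of expectation, E[distinct seen] = 35·(1 - (34/35)^114) = 33.7150.

33.715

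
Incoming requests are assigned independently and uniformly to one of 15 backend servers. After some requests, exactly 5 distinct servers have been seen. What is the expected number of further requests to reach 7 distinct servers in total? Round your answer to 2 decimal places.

3.17

The wait to go from k to k+1 distinct servers is geometric with mean 15/(15-k).
Sum over k = 5,...,6: E = 15/10 + 15/9 = 3.167.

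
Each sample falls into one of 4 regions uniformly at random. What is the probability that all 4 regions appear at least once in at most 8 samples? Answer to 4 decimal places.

Let A_i be the event that region i is missing after 8 samples. By inclusion–exclusion on the A_i,
P(all seen) = Σ_{j=0}^{4} (-1)^j C(4,j)((4-j)/4)^8
= 1.00000 - 0.40045 + 0.02344 - 0.00006 + 0.00000
= 0.62292.

0.6229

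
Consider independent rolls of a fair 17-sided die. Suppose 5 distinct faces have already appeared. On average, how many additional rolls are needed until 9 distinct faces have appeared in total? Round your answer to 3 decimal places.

6.551

From k distinct to k+1 distinct takes on average 17/(17-k) rolls.
Sum over k = 5,...,8: E = 17/12 + 17/11 + 17/10 + 17/9 = 6.5510.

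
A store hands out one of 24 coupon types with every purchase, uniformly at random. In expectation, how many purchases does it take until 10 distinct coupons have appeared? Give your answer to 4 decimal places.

With k distinct coupons already seen, the next new one arrives after an expected 24/(24-k) purchases.
Sum over k = 0,...,9: E = 24/24 + 24/23 + 24/22 + ... + 24/16 + 24/15 = 12.58550.

12.5855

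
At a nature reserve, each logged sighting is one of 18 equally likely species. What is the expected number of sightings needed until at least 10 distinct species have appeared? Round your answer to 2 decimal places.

13.99

Going from k to k+1 distinct takes a geometric number of sightings with mean 18/(18-k).
Sum over k = 0,...,9: E = 18/18 + 18/17 + 18/16 + ... + 18/10 + 18/9 = 13.991.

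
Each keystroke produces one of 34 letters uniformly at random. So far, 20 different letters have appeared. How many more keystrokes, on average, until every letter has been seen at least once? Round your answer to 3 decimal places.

110.553

The wait to go from k to k+1 distinct letters is geometric with mean 34/(34-k).
Sum over k = 20,...,33: E = 34/14 + 34/13 + 34/12 + ... + 34/2 + 34/1 = 110.5531.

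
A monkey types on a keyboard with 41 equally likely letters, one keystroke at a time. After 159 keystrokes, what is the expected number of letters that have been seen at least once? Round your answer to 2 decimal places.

40.19

For each letter, P(seen in 159 keystrokes) = 1 - (40/41)^159 = 0.980.
By linearity of expectation, E[distinct seen] = 41·(1 - (40/41)^159) = 40.191.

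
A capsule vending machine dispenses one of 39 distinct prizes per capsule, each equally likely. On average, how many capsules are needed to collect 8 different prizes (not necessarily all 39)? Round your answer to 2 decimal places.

8.83

With k distinct prizes already seen, the next new one arrives after an expected 39/(39-k) capsules.
Sum over k = 0,...,7: E = 39/39 + 39/38 + 39/37 + ... + 39/33 + 39/32 = 8.826.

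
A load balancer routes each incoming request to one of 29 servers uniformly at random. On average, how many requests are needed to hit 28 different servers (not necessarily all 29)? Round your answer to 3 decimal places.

85.888

With k distinct servers already seen, the next new one arrives after an expected 29/(29-k) requests.
Sum over k = 0,...,27: E = 29/29 + 29/28 + 29/27 + ... + 29/3 + 29/2 = 85.8880.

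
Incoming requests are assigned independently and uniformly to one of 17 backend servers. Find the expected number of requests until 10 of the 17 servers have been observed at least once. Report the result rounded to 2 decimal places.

With k distinct servers already seen, the next new one arrives after an expected 17/(17-k) requests.
Sum over k = 0,...,9: E = 17/17 + 17/16 + 17/15 + ... + 17/9 + 17/8 = 14.394.

14.39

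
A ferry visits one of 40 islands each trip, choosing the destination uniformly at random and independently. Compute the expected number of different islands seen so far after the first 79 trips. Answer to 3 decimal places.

34.587

For each island, P(seen in 79 trips) = 1 - (39/40)^79 = 0.8647.
By linearity of expectation, E[distinct seen] = 40·(1 - (39/40)^79) = 34.5872.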